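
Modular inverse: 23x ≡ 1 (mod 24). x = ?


Use the extended Euclidean algorithm to write 1 = 23·s + 24·t; then s mod 24 is the inverse.
Euclidean algorithm:
  23 = 0·24 + 23
  24 = 1·23 + 1
  23 = 23·1 + 0
gcd(23,24) = 1
Back-substitution gives: 23·(-1) + 24·(1) = 1
So 23⁻¹ ≡ -1 ≡ 23 (mod 24)
Check: 23 × 23 = 529 ≡ 1 (mod 24) ✓

23⁻¹ ≡ 23 (mod 24)


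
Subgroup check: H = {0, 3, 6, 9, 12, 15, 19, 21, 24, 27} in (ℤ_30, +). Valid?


Subgroup test for H = {0, 3, 6, 9, 12, 15, 19, 21, 24, 27} in (ℤ_30, +):
(1) 0 ∈ H? Yes
(2) Closure: for all a,b ∈ H, (a+b) mod 30 ∈ H? No  [counterexample: 3 + 15 = 18 ∉ H]
(3) Inverses: for all a ∈ H, -a mod 30 ∈ H? No

No, H is not a subgroup of ℤ_30


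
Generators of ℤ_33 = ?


g generates ℤ_n iff gcd(g,n) = 1
Prime factors of 33: 3, 11
Generators are g ∈ {1,...,32} not divisible by any of these primes.
Generators: {1, 2, 4, 5, 7, 8, 10, 13, 14, 16, 17, 19, 20, 23, 25, 26, 28, 29, 31, 32}
Number of generators = φ(33) = 20

Generators of ℤ_33 = {1, 2, 4, 5, 7, 8, 10, 13, 14, 16, 17, 19, 20, 23, 25, 26, 28, 29, 31, 32}


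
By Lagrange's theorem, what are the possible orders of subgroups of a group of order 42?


Lagrange's theorem: |H| divides |G|
|G| = 42
Divisors of 42: 1, 2, 3, 6, 7, 14, 21, 42

Possible subgroup orders: {1, 2, 3, 6, 7, 14, 21, 42}


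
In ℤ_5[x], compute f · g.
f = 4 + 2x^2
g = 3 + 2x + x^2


Expand and collect like terms; reduce coefficients mod 5:
x^0: 4·3 = 12 ≡ 2 (mod 5)
x^1: 4·2 + 0·3 = 8 ≡ 3 (mod 5)
x^2: 4·1 + 0·2 + 2·3 = 10 ≡ 0 (mod 5)
x^3: 0·1 + 2·2 = 4 ≡ 4 (mod 5)
x^4: 2·1 = 2 ≡ 2 (mod 5)
Result: 2 + 3x + 4x^3 + 2x^4

f · g = 2 + 3x + 4x^3 + 2x^4


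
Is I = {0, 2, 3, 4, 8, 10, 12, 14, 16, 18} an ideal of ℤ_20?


Check ideal conditions for I = {0, 2, 3, 4, 8, 10, 12, 14, 16, 18} in ℤ_20:
(1) I is an additive subgroup? No
(2) For r ∈ ℤ_20 and a ∈ I: r·a ∈ I? No  [counterexample: r=2, a=3, r·a mod 20 = 6 ∉ I]

No, I is not an ideal of ℤ_20


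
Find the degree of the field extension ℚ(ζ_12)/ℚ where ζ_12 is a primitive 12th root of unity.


[ℚ(ζ_n):ℚ] = deg Φ_n(x) = φ(n). Here φ(12) = 4

[ℚ(ζ_12)/ℚ where ζ_12 is a primitive 12th root of unity] = 4


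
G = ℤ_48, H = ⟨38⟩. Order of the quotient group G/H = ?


|⟨38⟩| = n / gcd(38, 48) = 48 / 2 = 24
H is normal (ℤ_48 is abelian).
|G/H| = |G| / |H| = 48 / 24 = 2

|G/H| = 2


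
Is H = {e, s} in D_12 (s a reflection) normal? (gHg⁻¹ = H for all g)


H = {e, s} in D_12 (s a reflection)
r·s·r⁻¹ = sr⁻² ≠ s for n ≥ 3, so {e, s} is not closed under conjugation

No, not a normal subgroup


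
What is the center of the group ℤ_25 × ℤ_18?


Z(G) = {g ∈ G | gx = xg for all x ∈ G}
Direct product of abelian groups is abelian, so Z(G) = G

Z(ℤ_25 × ℤ_18) = ℤ_25 × ℤ_18


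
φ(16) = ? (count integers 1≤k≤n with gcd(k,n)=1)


φ(n) = count of k ∈ {1,...,n} with gcd(k,n)=1
Coprimes to 16: {1, 3, 5, 7, 9, 11, 13, 15}
Count: 8

φ(16) = 8


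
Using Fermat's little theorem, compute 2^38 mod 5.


Fermat's little theorem: if p is prime and gcd(a,p)=1, then a^(p-1) ≡ 1 (mod p)
p = 5 is prime, gcd(2,5) = 1
Reduce exponent: 38 mod 4 = 2
So 2^38 ≡ 2^2 (mod 5)
2^2 mod 5 = 4

2^38 ≡ 4 (mod 5)


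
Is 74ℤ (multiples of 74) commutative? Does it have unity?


74ℤ is a commutative ring under +,× but has no multiplicative identity (1 ∉ 74ℤ); it has no zero divisors, but without unity it is not an integral domain
Commutative: Yes
Integral domain: No
Has unity: No

74ℤ (multiples of 74): Commutative=Yes, Unity=No


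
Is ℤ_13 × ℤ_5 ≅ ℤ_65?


Comparing ℤ_13 × ℤ_5 and ℤ_65:
gcd(13,5) = 1, so ℤ_13 × ℤ_5 ≅ ℤ_65 (CRT)

Yes, ℤ_13 × ℤ_5 ≅ ℤ_65


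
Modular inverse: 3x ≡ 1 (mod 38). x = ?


Use the extended Euclidean algorithm to write 1 = 3·s + 38·t; then s mod 38 is the inverse.
Euclidean algorithm:
  3 = 0·38 + 3
  38 = 12·3 + 2
  3 = 1·2 + 1
  2 = 2·1 + 0
gcd(3,38) = 1
Back-substitution gives: 3·(13) + 38·(-1) = 1
So 3⁻¹ ≡ 13 ≡ 13 (mod 38)
Check: 3 × 13 = 39 ≡ 1 (mod 38) ✓

3⁻¹ ≡ 13 (mod 38)


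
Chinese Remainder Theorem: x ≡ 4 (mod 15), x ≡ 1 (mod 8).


m₁ = 15, m₂ = 8, gcd = 1, so CRT applies. M = m₁·m₂ = 120
Let M₁ = M/m₁ = 8, M₂ = M/m₂ = 15
Find y₁ ≡ M₁⁻¹ (mod m₁): 8⁻¹ ≡ 2 (mod 15)
Find y₂ ≡ M₂⁻¹ (mod m₂): 15⁻¹ ≡ 7 (mod 8)
x = a₁·M₁·y₁ + a₂·M₂·y₂ = 4·8·2 + 1·15·7 = 169
Reduce mod 120: x ≡ 49
Check: 49 mod 15 = 4 ✓, 49 mod 8 = 1 ✓

x ≡ 49 (mod 120)


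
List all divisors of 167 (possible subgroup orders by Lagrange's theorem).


Lagrange's theorem: |H| divides |G|
|G| = 167
Divisors of 167: 1, 167

Possible subgroup orders: {1, 167}


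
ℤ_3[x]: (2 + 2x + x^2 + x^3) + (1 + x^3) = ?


Add coefficients mod 3:
x^0: 2 + 1 = 0 (mod 3)
x^1: 2 + 0 = 2 (mod 3)
x^2: 1 + 0 = 1 (mod 3)
x^3: 1 + 1 = 2 (mod 3)
Result: 2x + x^2 + 2x^3

f + g = 2x + x^2 + 2x^3


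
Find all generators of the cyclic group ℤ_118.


g generates ℤ_n iff gcd(g,n) = 1
Prime factors of 118: 2, 59
Generators are g ∈ {1,...,117} not divisible by any of these primes.
Generators: {1, 3, 5, 7, 9, 11, 13, 15, 17, 19, 21, 23, 25, 27, 29, 31, 33, 35, 37, 39, 41, 43, 45, 47, 49, 51, 53, 55, 57, 61, 63, 65, 67, 69, 71, 73, 75, 77, 79, 81, 83, 85, 87, 89, 91, 93, 95, 97, 99, 101, 103, 105, 107, 109, 111, 113, 115, 117}
Number of generators = φ(118) = 58

Generators of ℤ_118 = {1, 3, 5, 7, 9, 11, 13, 15, 17, 19, 21, 23, 25, 27, 29, 31, 33, 35, 37, 39, 41, 43, 45, 47, 49, 51, 53, 55, 57, 61, 63, 65, 67, 69, 71, 73, 75, 77, 79, 81, 83, 85, 87, 89, 91, 93, 95, 97, 99, 101, 103, 105, 107, 109, 111, 113, 115, 117}


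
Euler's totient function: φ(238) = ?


Factor n: 238 = 2 × 7 × 17
φ(n) = n · ∏(1 - 1/p) over distinct primes p | n
φ(238) = 238 · (1 - 1/2) · (1 - 1/7) · (1 - 1/17) = 96

φ(238) = 96


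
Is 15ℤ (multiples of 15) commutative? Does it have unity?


15ℤ is a commutative ring under +,× but has no multiplicative identity (1 ∉ 15ℤ); it has no zero divisors, but without unity it is not an integral domain
Commutative: Yes
Integral domain: No
Has unity: No

15ℤ (multiples of 15): Commutative=Yes, Unity=No


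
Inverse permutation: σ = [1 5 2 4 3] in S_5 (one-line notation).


To find σ⁻¹, swap domain and range:
σ(1) = 1 → σ⁻¹(1) = 1
σ(2) = 5 → σ⁻¹(5) = 2
σ(3) = 2 → σ⁻¹(2) = 3
σ(4) = 4 → σ⁻¹(4) = 4
σ(5) = 3 → σ⁻¹(3) = 5

σ⁻¹ = [1 3 5 4 2]


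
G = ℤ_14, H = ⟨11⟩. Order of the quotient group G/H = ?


|⟨11⟩| = n / gcd(11, 14) = 14 / 1 = 14
H is normal (ℤ_14 is abelian).
|G/H| = |G| / |H| = 14 / 14 = 1

|G/H| = 1


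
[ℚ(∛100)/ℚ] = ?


∛100 has minimal polynomial x³ - 100 (irreducible over ℚ since 100 is not a perfect cube)

[ℚ(∛100)/ℚ] = 3


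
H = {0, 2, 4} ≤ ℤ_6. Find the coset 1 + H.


1 + H = {1 + h (mod 6) : h ∈ H}
1+0=1, 1+2=3, 1+4=5

1 + H = {1, 3, 5}


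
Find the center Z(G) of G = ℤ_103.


Z(G) = {g ∈ G | gx = xg for all x ∈ G}
ℤ_103 is abelian, so Z(G) = G

Z(ℤ_103) = ℤ_103


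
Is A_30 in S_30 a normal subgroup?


H = A_30 in S_30
A_30 has index 2 in S_30, and every subgroup of index 2 is normal

Yes, normal subgroup


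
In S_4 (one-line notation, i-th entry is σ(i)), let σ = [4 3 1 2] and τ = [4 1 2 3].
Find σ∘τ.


σ∘τ: apply τ first, then σ
1 →τ 4 →σ 2
2 →τ 1 →σ 4
3 →τ 2 →σ 3
4 →τ 3 →σ 1

σ∘τ = [2 4 3 1]


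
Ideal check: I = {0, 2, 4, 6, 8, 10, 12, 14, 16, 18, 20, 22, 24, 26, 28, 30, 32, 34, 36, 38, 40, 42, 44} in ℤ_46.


Check ideal conditions for I = {0, 2, 4, 6, 8, 10, 12, 14, 16, 18, 20, 22, 24, 26, 28, 30, 32, 34, 36, 38, 40, 42, 44} in ℤ_46:
(1) I is an additive subgroup? Yes
(2) For r ∈ ℤ_46 and a ∈ I: r·a ∈ I? Yes

Yes, I is an ideal of ℤ_46


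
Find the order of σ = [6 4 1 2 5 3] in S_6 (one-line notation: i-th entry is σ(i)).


Cycle decomposition: (1 6 3) (2 4)
Cycle lengths: 3, 2
Order = lcm(3, 2) = 6

ord(σ) = 6


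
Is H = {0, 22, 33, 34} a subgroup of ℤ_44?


Subgroup test for H = {0, 22, 33, 34} in (ℤ_44, +):
(1) 0 ∈ H? Yes
(2) Closure: for all a,b ∈ H, (a+b) mod 44 ∈ H? No  [counterexample: 22 + 33 = 11 ∉ H]
(3) Inverses: for all a ∈ H, -a mod 44 ∈ H? No

No, H is not a subgroup of ℤ_44


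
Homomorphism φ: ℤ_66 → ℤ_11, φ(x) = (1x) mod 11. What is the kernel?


Kernel = preimage of identity
ker(φ) = {x ∈ ℤ_66 : 1x ≡ 0 (mod 11)}. Since 11 | 66, φ is well-defined. The kernel is the cyclic subgroup ⟨11⟩ of ℤ_66 (order 6), i.e. {0, 11, 22, 33, 44, 55}

ker(φ) = {0, 11, 22, 33, 44, 55}


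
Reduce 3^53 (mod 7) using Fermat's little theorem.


Fermat's little theorem: if p is prime and gcd(a,p)=1, then a^(p-1) ≡ 1 (mod p)
p = 7 is prime, gcd(3,7) = 1
Reduce exponent: 53 mod 6 = 5
So 3^53 ≡ 3^5 (mod 7)
3^5 mod 7 = 5

3^53 ≡ 5 (mod 7)


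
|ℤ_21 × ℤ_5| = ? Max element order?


|ℤ_21 × ℤ_5| = 21 × 5 = 105
Max element order = lcm(21,5) = 105
Cyclic? Yes (gcd=1)

|ℤ_21×ℤ_5| = 105, max element order = 105


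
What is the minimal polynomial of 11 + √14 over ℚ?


Let α = 11 + √14. Then α - 11 = √14, so (α - 11)² = 14, giving α² - 22α + 107 = 0. Degree 2 and α ∉ ℚ, so this is the minimal polynomial.

Minimal polynomial: x² - 22x + 107


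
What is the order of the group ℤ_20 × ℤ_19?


|A × B| = |A| · |B|
|ℤ_20 × ℤ_19| = 20 × 19 = 380

|ℤ_20 × ℤ_19| = 380


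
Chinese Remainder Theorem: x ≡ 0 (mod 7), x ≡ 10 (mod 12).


m₁ = 7, m₂ = 12, gcd = 1, so CRT applies. M = m₁·m₂ = 84
Let M₁ = M/m₁ = 12, M₂ = M/m₂ = 7
Find y₁ ≡ M₁⁻¹ (mod m₁): 12⁻¹ ≡ 3 (mod 7)
Find y₂ ≡ M₂⁻¹ (mod m₂): 7⁻¹ ≡ 7 (mod 12)
x = a₁·M₁·y₁ + a₂·M₂·y₂ = 0·12·3 + 10·7·7 = 490
Reduce mod 84: x ≡ 70
Check: 70 mod 7 = 0 ✓, 70 mod 12 = 10 ✓

x ≡ 70 (mod 84)


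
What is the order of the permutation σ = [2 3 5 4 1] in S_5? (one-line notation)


Cycle decomposition: (1 2 3 5)
Cycle lengths: 4
Order = lcm(4) = 4

ord(σ) = 4


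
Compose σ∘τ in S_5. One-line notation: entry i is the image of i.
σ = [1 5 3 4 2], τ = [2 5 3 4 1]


σ∘τ: apply τ first, then σ
1 →τ 2 →σ 5
2 →τ 5 →σ 2
3 →τ 3 →σ 3
4 →τ 4 →σ 4
5 →τ 1 →σ 1

σ∘τ = [5 2 3 4 1]


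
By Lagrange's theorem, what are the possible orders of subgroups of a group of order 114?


Lagrange's theorem: |H| divides |G|
|G| = 114
Divisors of 114: 1, 2, 3, 6, 19, 38, 57, 114

Possible subgroup orders: {1, 2, 3, 6, 19, 38, 57, 114}


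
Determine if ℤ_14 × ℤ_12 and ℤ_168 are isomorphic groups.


Comparing ℤ_14 × ℤ_12 and ℤ_168:
gcd(14,12) = 2 ≠ 1. Max element order in ℤ_14×ℤ_12 is lcm(14,12) = 84 < 168, so it has no element of order 168

No, ℤ_14 × ℤ_12 ≇ ℤ_168


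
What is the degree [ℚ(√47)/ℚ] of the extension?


√47 has minimal polynomial x² - 47 (irreducible over ℚ since 47 is squarefree)

[ℚ(√47)/ℚ] = 2


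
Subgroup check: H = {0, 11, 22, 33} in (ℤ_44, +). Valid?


Subgroup test for H = {0, 11, 22, 33} in (ℤ_44, +):
(1) 0 ∈ H? Yes
(2) Closure: for all a,b ∈ H, (a+b) mod 44 ∈ H? Yes
(3) Inverses: for all a ∈ H, -a mod 44 ∈ H? Yes

Yes, H is a subgroup of ℤ_44


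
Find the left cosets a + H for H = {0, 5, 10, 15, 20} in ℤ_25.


H = {0, 5, 10, 15, 20}, |H| = 5
Number of cosets = |G|/|H| = 25/5 = 5
0 + H = {0, 5, 10, 15, 20}
1 + H = {1, 6, 11, 16, 21}
2 + H = {2, 7, 12, 17, 22}
3 + H = {3, 8, 13, 18, 23}
4 + H = {4, 9, 14, 19, 24}

Cosets: 0+H={0,5,10,15,20}; 1+H={1,6,11,16,21}; 2+H={2,7,12,17,22}; 3+H={3,8,13,18,23}; 4+H={4,9,14,19,24}


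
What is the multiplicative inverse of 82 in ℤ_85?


Use the extended Euclidean algorithm to write 1 = 82·s + 85·t; then s mod 85 is the inverse.
Euclidean algorithm:
  82 = 0·85 + 82
  85 = 1·82 + 3
  82 = 27·3 + 1
  3 = 3·1 + 0
gcd(82,85) = 1
Back-substitution gives: 82·(28) + 85·(-27) = 1
So 82⁻¹ ≡ 28 ≡ 28 (mod 85)
Check: 82 × 28 = 2296 ≡ 1 (mod 85) ✓

82⁻¹ ≡ 28 (mod 85)


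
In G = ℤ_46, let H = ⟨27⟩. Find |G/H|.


|⟨27⟩| = n / gcd(27, 46) = 46 / 1 = 46
H is normal (ℤ_46 is abelian).
|G/H| = |G| / |H| = 46 / 46 = 1

|G/H| = 1


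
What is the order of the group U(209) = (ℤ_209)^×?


U(n) is the group of units mod n; |U(n)| = φ(n)
|U(209)| = φ(209) = 180

|U(209) = (ℤ_209)^×| = 180


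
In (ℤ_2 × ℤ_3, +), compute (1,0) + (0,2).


Operation: componentwise addition mod (2, 3)
(1,0) + (0,2) = ((a₁+b₁) mod 2, (a₂+b₂) mod 3) with a = (1,0), b = (0,2)

(1,0) + (0,2) = (1,2)


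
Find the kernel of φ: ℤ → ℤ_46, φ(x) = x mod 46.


Kernel = preimage of identity
ker(φ) = {x ∈ ℤ : x ≡ 0 (mod 46)} = 46ℤ = {0, ±46, ±92, ...}

ker(φ) = 46ℤ


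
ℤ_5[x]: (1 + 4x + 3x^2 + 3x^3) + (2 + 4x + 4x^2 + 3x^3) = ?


Add coefficients mod 5:
x^0: 1 + 2 = 3 (mod 5)
x^1: 4 + 4 = 3 (mod 5)
x^2: 3 + 4 = 2 (mod 5)
x^3: 3 + 3 = 1 (mod 5)
Result: 3 + 3x + 2x^2 + x^3

f + g = 3 + 3x + 2x^2 + x^3


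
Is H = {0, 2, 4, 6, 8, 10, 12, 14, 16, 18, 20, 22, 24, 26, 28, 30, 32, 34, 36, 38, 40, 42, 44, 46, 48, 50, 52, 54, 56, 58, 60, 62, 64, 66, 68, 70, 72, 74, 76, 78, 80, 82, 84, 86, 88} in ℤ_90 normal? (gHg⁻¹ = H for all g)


H = {0, 2, 4, 6, 8, 10, 12, 14, 16, 18, 20, 22, 24, 26, 28, 30, 32, 34, 36, 38, 40, 42, 44, 46, 48, 50, 52, 54, 56, 58, 60, 62, 64, 66, 68, 70, 72, 74, 76, 78, 80, 82, 84, 86, 88} in ℤ_90
ℤ_90 is abelian; every subgroup of an abelian group is normal

Yes, normal subgroup


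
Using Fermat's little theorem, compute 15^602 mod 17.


Fermat's little theorem: if p is prime and gcd(a,p)=1, then a^(p-1) ≡ 1 (mod p)
p = 17 is prime, gcd(15,17) = 1
Reduce exponent: 602 mod 16 = 10
So 15^602 ≡ 15^10 (mod 17)
15^10 mod 17 = 4

15^602 ≡ 4 (mod 17)


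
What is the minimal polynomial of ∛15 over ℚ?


∛15 satisfies x³ - 15 = 0, irreducible over ℚ (no rational root; 15 is not a perfect cube)

Minimal polynomial: x³ - 15


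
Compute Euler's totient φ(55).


Factor n: 55 = 5 × 11
φ(n) = n · ∏(1 - 1/p) over distinct primes p | n
φ(55) = 55 · (1 - 1/5) · (1 - 1/11) = 40

φ(55) = 40


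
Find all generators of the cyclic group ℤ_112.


g generates ℤ_n iff gcd(g,n) = 1
Prime factors of 112: 2, 7
Generators are g ∈ {1,...,111} not divisible by any of these primes.
Generators: {1, 3, 5, 9, 11, 13, 15, 17, 19, 23, 25, 27, 29, 31, 33, 37, 39, 41, 43, 45, 47, 51, 53, 55, 57, 59, 61, 65, 67, 69, 71, 73, 75, 79, 81, 83, 85, 87, 89, 93, 95, 97, 99, 101, 103, 107, 109, 111}
Number of generators = φ(112) = 48

Generators of ℤ_112 = {1, 3, 5, 9, 11, 13, 15, 17, 19, 23, 25, 27, 29, 31, 33, 37, 39, 41, 43, 45, 47, 51, 53, 55, 57, 59, 61, 65, 67, 69, 71, 73, 75, 79, 81, 83, 85, 87, 89, 93, 95, 97, 99, 101, 103, 107, 109, 111}


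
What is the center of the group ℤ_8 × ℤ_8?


Z(G) = {g ∈ G | gx = xg for all x ∈ G}
Direct product of abelian groups is abelian, so Z(G) = G

Z(ℤ_8 × ℤ_8) = ℤ_8 × ℤ_8


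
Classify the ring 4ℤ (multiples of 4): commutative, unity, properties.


4ℤ is a commutative ring under +,× but has no multiplicative identity (1 ∉ 4ℤ); it has no zero divisors, but without unity it is not an integral domain
Commutative: Yes
Integral domain: No
Has unity: No

4ℤ (multiples of 4): Commutative=Yes, Unity=No


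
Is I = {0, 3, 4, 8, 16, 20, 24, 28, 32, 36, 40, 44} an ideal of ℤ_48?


Check ideal conditions for I = {0, 3, 4, 8, 16, 20, 24, 28, 32, 36, 40, 44} in ℤ_48:
(1) I is an additive subgroup? No
(2) For r ∈ ℤ_48 and a ∈ I: r·a ∈ I? No  [counterexample: r=2, a=3, r·a mod 48 = 6 ∉ I]

No, I is not an ideal of ℤ_48


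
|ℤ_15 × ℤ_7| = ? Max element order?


|ℤ_15 × ℤ_7| = 15 × 7 = 105
Max element order = lcm(15,7) = 105
Cyclic? Yes (gcd=1)

|ℤ_15×ℤ_7| = 105, max element order = 105


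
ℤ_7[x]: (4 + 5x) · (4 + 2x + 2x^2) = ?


Expand and collect like terms; reduce coefficients mod 7:
x^0: 4·4 = 16 ≡ 2 (mod 7)
x^1: 4·2 + 5·4 = 28 ≡ 0 (mod 7)
x^2: 4·2 + 5·2 = 18 ≡ 4 (mod 7)
x^3: 5·2 = 10 ≡ 3 (mod 7)
Result: 2 + 4x^2 + 3x^3

f · g = 2 + 4x^2 + 3x^3


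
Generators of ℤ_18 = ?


g generates ℤ_n iff gcd(g,n) = 1
Prime factors of 18: 2, 3
Generators are g ∈ {1,...,17} not divisible by any of these primes.
Generators: {1, 5, 7, 11, 13, 17}
Number of generators = φ(18) = 6

Generators of ℤ_18 = {1, 5, 7, 11, 13, 17}


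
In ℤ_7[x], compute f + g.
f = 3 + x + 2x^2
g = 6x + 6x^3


Add coefficients mod 7:
x^0: 3 + 0 = 3 (mod 7)
x^1: 1 + 6 = 0 (mod 7)
x^2: 2 + 0 = 2 (mod 7)
x^3: 0 + 6 = 6 (mod 7)
Result: 3 + 2x^2 + 6x^3

f + g = 3 + 2x^2 + 6x^3


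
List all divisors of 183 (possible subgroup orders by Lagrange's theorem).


Lagrange's theorem: |H| divides |G|
|G| = 183
Divisors of 183: 1, 3, 61, 183

Possible subgroup orders: {1, 3, 61, 183}


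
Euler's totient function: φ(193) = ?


Factor n: 193 = 193
φ(n) = n · ∏(1 - 1/p) over distinct primes p | n
φ(193) = 193 · (1 - 1/193) = 192

φ(193) = 192


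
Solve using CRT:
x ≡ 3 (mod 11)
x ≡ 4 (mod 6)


m₁ = 11, m₂ = 6, gcd = 1, so CRT applies. M = m₁·m₂ = 66
Let M₁ = M/m₁ = 6, M₂ = M/m₂ = 11
Find y₁ ≡ M₁⁻¹ (mod m₁): 6⁻¹ ≡ 2 (mod 11)
Find y₂ ≡ M₂⁻¹ (mod m₂): 11⁻¹ ≡ 5 (mod 6)
x = a₁·M₁·y₁ + a₂·M₂·y₂ = 3·6·2 + 4·11·5 = 256
Reduce mod 66: x ≡ 58
Check: 58 mod 11 = 3 ✓, 58 mod 6 = 4 ✓

x ≡ 58 (mod 66)


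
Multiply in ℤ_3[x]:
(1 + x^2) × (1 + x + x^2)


Expand and collect like terms; reduce coefficients mod 3:
x^0: 1·1 = 1 ≡ 1 (mod 3)
x^1: 1·1 + 0·1 = 1 ≡ 1 (mod 3)
x^2: 1·1 + 0·1 + 1·1 = 2 ≡ 2 (mod 3)
x^3: 0·1 + 1·1 = 1 ≡ 1 (mod 3)
x^4: 1·1 = 1 ≡ 1 (mod 3)
Result: 1 + x + 2x^2 + x^3 + x^4

f · g = 1 + x + 2x^2 + x^3 + x^4


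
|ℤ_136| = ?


ℤ_n has n elements.

|ℤ_136| = 136


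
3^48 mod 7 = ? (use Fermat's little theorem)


Fermat's little theorem: if p is prime and gcd(a,p)=1, then a^(p-1) ≡ 1 (mod p)
p = 7 is prime, gcd(3,7) = 1
Reduce exponent: 48 mod 6 = 0
So 3^48 ≡ 3^0 (mod 7)
3^0 = 1

3^48 ≡ 1 (mod 7)


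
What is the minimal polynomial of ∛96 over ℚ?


∛96 satisfies x³ - 96 = 0, irreducible over ℚ (no rational root; 96 is not a perfect cube)

Minimal polynomial: x³ - 96


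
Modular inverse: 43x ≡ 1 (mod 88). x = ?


Use the extended Euclidean algorithm to write 1 = 43·s + 88·t; then s mod 88 is the inverse.
Euclidean algorithm:
  43 = 0·88 + 43
  88 = 2·43 + 2
  43 = 21·2 + 1
  2 = 2·1 + 0
gcd(43,88) = 1
Back-substitution gives: 43·(43) + 88·(-21) = 1
So 43⁻¹ ≡ 43 ≡ 43 (mod 88)
Check: 43 × 43 = 1849 ≡ 1 (mod 88) ✓

43⁻¹ ≡ 43 (mod 88)


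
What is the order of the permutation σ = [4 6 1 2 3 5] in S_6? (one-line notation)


Cycle decomposition: (1 4 2 6 5 3)
Cycle lengths: 6
Order = lcm(6) = 6

ord(σ) = 6


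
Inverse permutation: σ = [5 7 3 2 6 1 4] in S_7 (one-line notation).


To find σ⁻¹, swap domain and range:
σ(1) = 5 → σ⁻¹(5) = 1
σ(2) = 7 → σ⁻¹(7) = 2
σ(3) = 3 → σ⁻¹(3) = 3
σ(4) = 2 → σ⁻¹(2) = 4
σ(5) = 6 → σ⁻¹(6) = 5
σ(6) = 1 → σ⁻¹(1) = 6
σ(7) = 4 → σ⁻¹(4) = 7

σ⁻¹ = [6 4 3 7 1 5 2]


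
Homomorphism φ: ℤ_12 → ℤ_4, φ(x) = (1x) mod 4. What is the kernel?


Kernel = preimage of identity
ker(φ) = {x ∈ ℤ_12 : 1x ≡ 0 (mod 4)}. Since 4 | 12, φ is well-defined. The kernel is the cyclic subgroup ⟨4⟩ of ℤ_12 (order 3), i.e. {0, 4, 8}

ker(φ) = {0, 4, 8}


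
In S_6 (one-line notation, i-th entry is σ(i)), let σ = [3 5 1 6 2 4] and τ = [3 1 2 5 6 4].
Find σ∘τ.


σ∘τ: apply τ first, then σ
1 →τ 3 →σ 1
2 →τ 1 →σ 3
3 →τ 2 →σ 5
4 →τ 5 →σ 2
5 →τ 6 →σ 4
6 →τ 4 →σ 6

σ∘τ = [1 3 5 2 4 6]


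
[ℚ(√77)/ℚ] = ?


√77 has minimal polynomial x² - 77 (irreducible over ℚ since 77 is squarefree)

[ℚ(√77)/ℚ] = 2


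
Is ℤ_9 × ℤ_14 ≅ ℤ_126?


Comparing ℤ_9 × ℤ_14 and ℤ_126:
gcd(9,14) = 1, so ℤ_9 × ℤ_14 ≅ ℤ_126 (CRT)

Yes, ℤ_9 × ℤ_14 ≅ ℤ_126


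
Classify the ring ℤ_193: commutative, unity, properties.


ℤ_193 is a commutative ring with unity 1; 193 is prime, so ℤ_193 is a field (hence an integral domain)
Commutative: Yes
Integral domain: Yes
Has unity: Yes

ℤ_193: Commutative=Yes, Unity=Yes


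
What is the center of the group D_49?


Z(G) = {g ∈ G | gx = xg for all x ∈ G}
For odd n, Z(D_n) = {e}: no nontrivial rotation commutes with all reflections

Z(D_49) = {e}


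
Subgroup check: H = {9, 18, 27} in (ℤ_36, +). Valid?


Subgroup test for H = {9, 18, 27} in (ℤ_36, +):
(1) 0 ∈ H? No
(2) Closure: for all a,b ∈ H, (a+b) mod 36 ∈ H? No  [counterexample: 9 + 27 = 0 ∉ H]
(3) Inverses: for all a ∈ H, -a mod 36 ∈ H? Yes

No, H is not a subgroup of ℤ_36


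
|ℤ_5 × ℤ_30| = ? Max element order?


|ℤ_5 × ℤ_30| = 5 × 30 = 150
Max element order = lcm(5,30) = 30
Cyclic? No (gcd=5)

|ℤ_5×ℤ_30| = 150, max element order = 30


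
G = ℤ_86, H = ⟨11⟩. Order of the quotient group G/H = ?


|⟨11⟩| = n / gcd(11, 86) = 86 / 1 = 86
H is normal (ℤ_86 is abelian).
|G/H| = |G| / |H| = 86 / 86 = 1

|G/H| = 1


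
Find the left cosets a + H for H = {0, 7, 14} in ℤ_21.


H = {0, 7, 14}, |H| = 3
Number of cosets = |G|/|H| = 21/3 = 7
0 + H = {0, 7, 14}
1 + H = {1, 8, 15}
2 + H = {2, 9, 16}
3 + H = {3, 10, 17}
4 + H = {4, 11, 18}
5 + H = {5, 12, 19}
6 + H = {6, 13, 20}

Cosets: 0+H={0,7,14}; 1+H={1,8,15}; 2+H={2,9,16}; 3+H={3,10,17}; 4+H={4,11,18}; 5+H={5,12,19}; 6+H={6,13,20}


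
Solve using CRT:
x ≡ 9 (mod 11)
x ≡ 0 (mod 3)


m₁ = 11, m₂ = 3, gcd = 1, so CRT applies. M = m₁·m₂ = 33
Let M₁ = M/m₁ = 3, M₂ = M/m₂ = 11
Find y₁ ≡ M₁⁻¹ (mod m₁): 3⁻¹ ≡ 4 (mod 11)
Find y₂ ≡ M₂⁻¹ (mod m₂): 11⁻¹ ≡ 2 (mod 3)
x = a₁·M₁·y₁ + a₂·M₂·y₂ = 9·3·4 + 0·11·2 = 108
Reduce mod 33: x ≡ 9
Check: 9 mod 11 = 9 ✓, 9 mod 3 = 0 ✓

x ≡ 9 (mod 33)


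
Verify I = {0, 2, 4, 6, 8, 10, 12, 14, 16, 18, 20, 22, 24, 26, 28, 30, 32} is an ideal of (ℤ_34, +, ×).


Check ideal conditions for I = {0, 2, 4, 6, 8, 10, 12, 14, 16, 18, 20, 22, 24, 26, 28, 30, 32} in ℤ_34:
(1) I is an additive subgroup? Yes
(2) For r ∈ ℤ_34 and a ∈ I: r·a ∈ I? Yes

Yes, I is an ideal of ℤ_34


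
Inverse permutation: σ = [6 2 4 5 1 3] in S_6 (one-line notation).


To find σ⁻¹, swap domain and range:
σ(1) = 6 → σ⁻¹(6) = 1
σ(2) = 2 → σ⁻¹(2) = 2
σ(3) = 4 → σ⁻¹(4) = 3
σ(4) = 5 → σ⁻¹(5) = 4
σ(5) = 1 → σ⁻¹(1) = 5
σ(6) = 3 → σ⁻¹(3) = 6

σ⁻¹ = [5 2 6 3 4 1]


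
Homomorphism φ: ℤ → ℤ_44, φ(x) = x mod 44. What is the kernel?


Kernel = preimage of identity
ker(φ) = {x ∈ ℤ : x ≡ 0 (mod 44)} = 44ℤ = {0, ±44, ±88, ...}

ker(φ) = 44ℤ


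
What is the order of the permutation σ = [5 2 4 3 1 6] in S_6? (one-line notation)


Cycle decomposition: (1 5) (3 4)
Cycle lengths: 2, 2
Order = lcm(2, 2) = 2

ord(σ) = 2


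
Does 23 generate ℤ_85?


g generates ℤ_n iff gcd(g, n) = 1
gcd(23, 85) = 1
Since gcd = 1, 23 is a generator.

Yes, 23 generates ℤ_85


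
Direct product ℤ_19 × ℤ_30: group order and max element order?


|ℤ_19 × ℤ_30| = 19 × 30 = 570
Max element order = lcm(19,30) = 570
Cyclic? Yes (gcd=1)

|ℤ_19×ℤ_30| = 570, max element order = 570


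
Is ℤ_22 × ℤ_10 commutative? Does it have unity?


Direct product ring; commutative with unity (1,1); but (1,0)·(0,1) = (0,0) gives zero divisors, so not an integral domain
Commutative: Yes
Integral domain: No
Has unity: Yes

ℤ_22 × ℤ_10: Commutative=Yes, Unity=Yes


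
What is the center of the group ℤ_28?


Z(G) = {g ∈ G | gx = xg for all x ∈ G}
ℤ_28 is abelian, so Z(G) = G

Z(ℤ_28) = ℤ_28


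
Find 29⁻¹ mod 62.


Use the extended Euclidean algorithm to write 1 = 29·s + 62·t; then s mod 62 is the inverse.
Euclidean algorithm:
  29 = 0·62 + 29
  62 = 2·29 + 4
  29 = 7·4 + 1
  4 = 4·1 + 0
gcd(29,62) = 1
Back-substitution gives: 29·(15) + 62·(-7) = 1
So 29⁻¹ ≡ 15 ≡ 15 (mod 62)
Check: 29 × 15 = 435 ≡ 1 (mod 62) ✓

29⁻¹ ≡ 15 (mod 62)


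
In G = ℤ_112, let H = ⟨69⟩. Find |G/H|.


|⟨69⟩| = n / gcd(69, 112) = 112 / 1 = 112
H is normal (ℤ_112 is abelian).
|G/H| = |G| / |H| = 112 / 112 = 1

|G/H| = 1


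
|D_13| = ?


|D_n| = 2n (n rotations and n reflections)
|D_13| = 2×13 = 26

|D_13| = 26


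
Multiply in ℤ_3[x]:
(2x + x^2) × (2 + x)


Expand and collect like terms; reduce coefficients mod 3:
x^0: 0·2 = 0 ≡ 0 (mod 3)
x^1: 0·1 + 2·2 = 4 ≡ 1 (mod 3)
x^2: 2·1 + 1·2 = 4 ≡ 1 (mod 3)
x^3: 1·1 = 1 ≡ 1 (mod 3)
Result: x + x^2 + x^3

f · g = x + x^2 + x^3


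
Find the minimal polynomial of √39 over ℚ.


√39 satisfies x² - 39 = 0, irreducible over ℚ since 39 is squarefree

Minimal polynomial: x² - 39


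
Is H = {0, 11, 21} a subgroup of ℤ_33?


Subgroup test for H = {0, 11, 21} in (ℤ_33, +):
(1) 0 ∈ H? Yes
(2) Closure: for all a,b ∈ H, (a+b) mod 33 ∈ H? No  [counterexample: 11 + 11 = 22 ∉ H]
(3) Inverses: for all a ∈ H, -a mod 33 ∈ H? No

No, H is not a subgroup of ℤ_33


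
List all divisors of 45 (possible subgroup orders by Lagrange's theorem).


Lagrange's theorem: |H| divides |G|
|G| = 45
Divisors of 45: 1, 3, 5, 9, 15, 45

Possible subgroup orders: {1, 3, 5, 9, 15, 45}


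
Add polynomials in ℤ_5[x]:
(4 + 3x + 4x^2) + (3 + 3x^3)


Add coefficients mod 5:
x^0: 4 + 3 = 2 (mod 5)
x^1: 3 + 0 = 3 (mod 5)
x^2: 4 + 0 = 4 (mod 5)
x^3: 0 + 3 = 3 (mod 5)
Result: 2 + 3x + 4x^2 + 3x^3

f + g = 2 + 3x + 4x^2 + 3x^3


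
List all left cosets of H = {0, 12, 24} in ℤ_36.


H = {0, 12, 24}, |H| = 3
Number of cosets = |G|/|H| = 36/3 = 12
0 + H = {0, 12, 24}
1 + H = {1, 13, 25}
2 + H = {2, 14, 26}
3 + H = {3, 15, 27}
4 + H = {4, 16, 28}
5 + H = {5, 17, 29}
6 + H = {6, 18, 30}
7 + H = {7, 19, 31}
8 + H = {8, 20, 32}
9 + H = {9, 21, 33}
10 + H = {10, 22, 34}
11 + H = {11, 23, 35}

Cosets: 0+H={0,12,24}; 1+H={1,13,25}; 2+H={2,14,26}; 3+H={3,15,27}; 4+H={4,16,28}; 5+H={5,17,29}; 6+H={6,18,30}; 7+H={7,19,31}; 8+H={8,20,32}; 9+H={9,21,33}; 10+H={10,22,34}; 11+H={11,23,35}


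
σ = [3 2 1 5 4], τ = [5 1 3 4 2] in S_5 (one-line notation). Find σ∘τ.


σ∘τ: apply τ first, then σ
1 →τ 5 →σ 4
2 →τ 1 →σ 3
3 →τ 3 →σ 1
4 →τ 4 →σ 5
5 →τ 2 →σ 2

σ∘τ = [4 3 1 5 2]


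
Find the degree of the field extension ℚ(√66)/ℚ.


√66 has minimal polynomial x² - 66 (irreducible over ℚ since 66 is squarefree)

[ℚ(√66)/ℚ] = 2


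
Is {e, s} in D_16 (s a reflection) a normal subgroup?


H = {e, s} in D_16 (s a reflection)
r·s·r⁻¹ = sr⁻² ≠ s for n ≥ 3, so {e, s} is not closed under conjugation

No, not a normal subgroup


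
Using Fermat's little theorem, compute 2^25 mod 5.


Fermat's little theorem: if p is prime and gcd(a,p)=1, then a^(p-1) ≡ 1 (mod p)
p = 5 is prime, gcd(2,5) = 1
Reduce exponent: 25 mod 4 = 1
So 2^25 ≡ 2^1 (mod 5)
2^1 mod 5 = 2

2^25 ≡ 2 (mod 5)


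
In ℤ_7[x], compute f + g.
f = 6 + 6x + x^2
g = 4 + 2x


Add coefficients mod 7:
x^0: 6 + 4 = 3 (mod 7)
x^1: 6 + 2 = 1 (mod 7)
x^2: 1 + 0 = 1 (mod 7)
Result: 3 + x + x^2

f + g = 3 + x + x^2


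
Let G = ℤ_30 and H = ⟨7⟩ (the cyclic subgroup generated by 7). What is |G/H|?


|⟨7⟩| = n / gcd(7, 30) = 30 / 1 = 30
H is normal (ℤ_30 is abelian).
|G/H| = |G| / |H| = 30 / 30 = 1

|G/H| = 1


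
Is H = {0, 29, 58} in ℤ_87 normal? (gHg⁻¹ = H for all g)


H = {0, 29, 58} in ℤ_87
ℤ_87 is abelian; every subgroup of an abelian group is normal

Yes, normal subgroup


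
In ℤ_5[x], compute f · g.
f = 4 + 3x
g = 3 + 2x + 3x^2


Expand and collect like terms; reduce coefficients mod 5:
x^0: 4·3 = 12 ≡ 2 (mod 5)
x^1: 4·2 + 3·3 = 17 ≡ 2 (mod 5)
x^2: 4·3 + 3·2 = 18 ≡ 3 (mod 5)
x^3: 3·3 = 9 ≡ 4 (mod 5)
Result: 2 + 2x + 3x^2 + 4x^3

f · g = 2 + 2x + 3x^2 + 4x^3


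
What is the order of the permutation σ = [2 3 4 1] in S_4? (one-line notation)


Cycle decomposition: (1 2 3 4)
Cycle lengths: 4
Order = lcm(4) = 4

ord(σ) = 4


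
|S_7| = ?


|S_n| = n! (number of permutations of n symbols)
|S_7| = 7! = 5040

|S_7| = 5040


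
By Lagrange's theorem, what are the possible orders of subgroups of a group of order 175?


Lagrange's theorem: |H| divides |G|
|G| = 175
Divisors of 175: 1, 5, 7, 25, 35, 175

Possible subgroup orders: {1, 5, 7, 25, 35, 175}


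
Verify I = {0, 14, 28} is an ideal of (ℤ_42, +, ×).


Check ideal conditions for I = {0, 14, 28} in ℤ_42:
(1) I is an additive subgroup? Yes
(2) For r ∈ ℤ_42 and a ∈ I: r·a ∈ I? Yes

Yes, I is an ideal of ℤ_42


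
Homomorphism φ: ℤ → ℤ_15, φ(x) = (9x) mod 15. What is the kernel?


Kernel = preimage of identity
ker(φ) = {x ∈ ℤ : 9x ≡ 0 (mod 15)}. gcd(9,15) = 3, so 9x ≡ 0 (mod 15) ⟺ x ≡ 0 (mod 15/3 = 5). Hence ker(φ) = 5ℤ

ker(φ) = 5ℤ


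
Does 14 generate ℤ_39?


g generates ℤ_n iff gcd(g, n) = 1
gcd(14, 39) = 1
Since gcd = 1, 14 is a generator.

Yes, 14 generates ℤ_39


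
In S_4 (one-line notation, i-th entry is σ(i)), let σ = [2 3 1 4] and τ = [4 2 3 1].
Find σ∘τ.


σ∘τ: apply τ first, then σ
1 →τ 4 →σ 4
2 →τ 2 →σ 3
3 →τ 3 →σ 1
4 →τ 1 →σ 2

σ∘τ = [4 3 1 2]


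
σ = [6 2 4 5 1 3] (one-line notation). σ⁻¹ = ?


To find σ⁻¹, swap domain and range:
σ(1) = 6 → σ⁻¹(6) = 1
σ(2) = 2 → σ⁻¹(2) = 2
σ(3) = 4 → σ⁻¹(4) = 3
σ(4) = 5 → σ⁻¹(5) = 4
σ(5) = 1 → σ⁻¹(1) = 5
σ(6) = 3 → σ⁻¹(3) = 6

σ⁻¹ = [5 2 6 3 4 1]


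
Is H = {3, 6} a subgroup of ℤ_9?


Subgroup test for H = {3, 6} in (ℤ_9, +):
(1) 0 ∈ H? No
(2) Closure: for all a,b ∈ H, (a+b) mod 9 ∈ H? No  [counterexample: 3 + 6 = 0 ∉ H]
(3) Inverses: for all a ∈ H, -a mod 9 ∈ H? Yes

No, H is not a subgroup of ℤ_9


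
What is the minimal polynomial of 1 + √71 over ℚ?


Let α = 1 + √71. Then α - 1 = √71, so (α - 1)² = 71, giving α² - 2α - 70 = 0. Degree 2 and α ∉ ℚ, so this is the minimal polynomial.

Minimal polynomial: x² - 2x - 70


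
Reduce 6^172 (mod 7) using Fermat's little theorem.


Fermat's little theorem: if p is prime and gcd(a,p)=1, then a^(p-1) ≡ 1 (mod p)
p = 7 is prime, gcd(6,7) = 1
Reduce exponent: 172 mod 6 = 4
So 6^172 ≡ 6^4 (mod 7)
6^4 mod 7 = 1

6^172 ≡ 1 (mod 7)


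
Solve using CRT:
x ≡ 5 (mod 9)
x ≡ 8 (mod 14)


m₁ = 9, m₂ = 14, gcd = 1, so CRT applies. M = m₁·m₂ = 126
Let M₁ = M/m₁ = 14, M₂ = M/m₂ = 9
Find y₁ ≡ M₁⁻¹ (mod m₁): 14⁻¹ ≡ 2 (mod 9)
Find y₂ ≡ M₂⁻¹ (mod m₂): 9⁻¹ ≡ 11 (mod 14)
x = a₁·M₁·y₁ + a₂·M₂·y₂ = 5·14·2 + 8·9·11 = 932
Reduce mod 126: x ≡ 50
Check: 50 mod 9 = 5 ✓, 50 mod 14 = 8 ✓

x ≡ 50 (mod 126)


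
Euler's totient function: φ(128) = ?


Factor n: 128 = 2^7
φ(n) = n · ∏(1 - 1/p) over distinct primes p | n
φ(128) = 128 · (1 - 1/2) = 64

φ(128) = 64


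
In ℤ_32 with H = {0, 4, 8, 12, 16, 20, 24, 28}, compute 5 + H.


5 + H = {5 + h (mod 32) : h ∈ H}
5+0=5, 5+4=9, 5+8=13, 5+12=17, 5+16=21, 5+20=25, 5+24=29, 5+28=1
5 + H = {1, 5, 9, 13, 17, 21, 25, 29} = 1 + H

5 + H = {1, 5, 9, 13, 17, 21, 25, 29}


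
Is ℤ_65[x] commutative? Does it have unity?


ℤ_65 has zero divisors (5·13 ≡ 0), and these lift to constant zero divisors in ℤ_65[x]; so not an integral domain
Commutative: Yes
Integral domain: No
Has unity: Yes

ℤ_65[x]: Commutative=Yes, Unity=Yes


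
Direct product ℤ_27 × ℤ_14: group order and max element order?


|ℤ_27 × ℤ_14| = 27 × 14 = 378
Max element order = lcm(27,14) = 378
Cyclic? Yes (gcd=1)

|ℤ_27×ℤ_14| = 378, max element order = 378


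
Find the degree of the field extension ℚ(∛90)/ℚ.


∛90 has minimal polynomial x³ - 90 (irreducible over ℚ since 90 is not a perfect cube)

[ℚ(∛90)/ℚ] = 3


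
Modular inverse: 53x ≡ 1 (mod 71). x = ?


Use the extended Euclidean algorithm to write 1 = 53·s + 71·t; then s mod 71 is the inverse.
Euclidean algorithm:
  53 = 0·71 + 53
  71 = 1·53 + 18
  53 = 2·18 + 17
  18 = 1·17 + 1
  17 = 17·1 + 0
gcd(53,71) = 1
Back-substitution gives: 53·(-4) + 71·(3) = 1
So 53⁻¹ ≡ -4 ≡ 67 (mod 71)
Check: 53 × 67 = 3551 ≡ 1 (mod 71) ✓

53⁻¹ ≡ 67 (mod 71)


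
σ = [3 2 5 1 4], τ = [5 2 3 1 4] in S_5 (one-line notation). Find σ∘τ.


σ∘τ: apply τ first, then σ
1 →τ 5 →σ 4
2 →τ 2 →σ 2
3 →τ 3 →σ 5
4 →τ 1 →σ 3
5 →τ 4 →σ 1

σ∘τ = [4 2 5 3 1]


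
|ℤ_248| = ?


ℤ_n has n elements.

|ℤ_248| = 248


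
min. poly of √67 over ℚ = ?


√67 satisfies x² - 67 = 0, irreducible over ℚ since 67 is squarefree

Minimal polynomial: x² - 67


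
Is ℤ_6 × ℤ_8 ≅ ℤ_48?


Comparing ℤ_6 × ℤ_8 and ℤ_48:
gcd(6,8) = 2 ≠ 1. Max element order in ℤ_6×ℤ_8 is lcm(6,8) = 24 < 48, so it has no element of order 48

No, ℤ_6 × ℤ_8 ≇ ℤ_48


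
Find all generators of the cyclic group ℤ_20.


g generates ℤ_n iff gcd(g,n) = 1
Prime factors of 20: 2, 5
Generators are g ∈ {1,...,19} not divisible by any of these primes.
Generators: {1, 3, 7, 9, 11, 13, 17, 19}
Number of generators = φ(20) = 8

Generators of ℤ_20 = {1, 3, 7, 9, 11, 13, 17, 19}


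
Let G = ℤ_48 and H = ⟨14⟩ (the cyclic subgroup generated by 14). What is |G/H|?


|⟨14⟩| = n / gcd(14, 48) = 48 / 2 = 24
H is normal (ℤ_48 is abelian).
|G/H| = |G| / |H| = 48 / 24 = 2

|G/H| = 2


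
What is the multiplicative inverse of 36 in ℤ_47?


Use the extended Euclidean algorithm to write 1 = 36·s + 47·t; then s mod 47 is the inverse.
Euclidean algorithm:
  36 = 0·47 + 36
  47 = 1·36 + 11
  36 = 3·11 + 3
  11 = 3·3 + 2
  3 = 1·2 + 1
  2 = 2·1 + 0
gcd(36,47) = 1
Back-substitution gives: 36·(17) + 47·(-13) = 1
So 36⁻¹ ≡ 17 ≡ 17 (mod 47)
Check: 36 × 17 = 612 ≡ 1 (mod 47) ✓

36⁻¹ ≡ 17 (mod 47)


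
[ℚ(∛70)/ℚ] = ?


∛70 has minimal polynomial x³ - 70 (irreducible over ℚ since 70 is not a perfect cube)

[ℚ(∛70)/ℚ] = 3


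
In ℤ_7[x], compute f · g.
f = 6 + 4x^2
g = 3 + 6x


Expand and collect like terms; reduce coefficients mod 7:
x^0: 6·3 = 18 ≡ 4 (mod 7)
x^1: 6·6 + 0·3 = 36 ≡ 1 (mod 7)
x^2: 0·6 + 4·3 = 12 ≡ 5 (mod 7)
x^3: 4·6 = 24 ≡ 3 (mod 7)
Result: 4 + x + 5x^2 + 3x^3

f · g = 4 + x + 5x^2 + 3x^3


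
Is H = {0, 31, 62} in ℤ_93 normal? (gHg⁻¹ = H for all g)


H = {0, 31, 62} in ℤ_93
ℤ_93 is abelian; every subgroup of an abelian group is normal

Yes, normal subgroup


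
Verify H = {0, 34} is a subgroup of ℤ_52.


Subgroup test for H = {0, 34} in (ℤ_52, +):
(1) 0 ∈ H? Yes
(2) Closure: for all a,b ∈ H, (a+b) mod 52 ∈ H? No  [counterexample: 34 + 34 = 16 ∉ H]
(3) Inverses: for all a ∈ H, -a mod 52 ∈ H? No

No, H is not a subgroup of ℤ_52


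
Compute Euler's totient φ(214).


Factor n: 214 = 2 × 107
φ(n) = n · ∏(1 - 1/p) over distinct primes p | n
φ(214) = 214 · (1 - 1/2) · (1 - 1/107) = 106

φ(214) = 106


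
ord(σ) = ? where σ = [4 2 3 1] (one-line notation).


Cycle decomposition: (1 4)
Cycle lengths: 2
Order = lcm(2) = 2

ord(σ) = 2


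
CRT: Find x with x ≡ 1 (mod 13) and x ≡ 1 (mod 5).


m₁ = 13, m₂ = 5, gcd = 1, so CRT applies. M = m₁·m₂ = 65
Let M₁ = M/m₁ = 5, M₂ = M/m₂ = 13
Find y₁ ≡ M₁⁻¹ (mod m₁): 5⁻¹ ≡ 8 (mod 13)
Find y₂ ≡ M₂⁻¹ (mod m₂): 13⁻¹ ≡ 2 (mod 5)
x = a₁·M₁·y₁ + a₂·M₂·y₂ = 1·5·8 + 1·13·2 = 66
Reduce mod 65: x ≡ 1
Check: 1 mod 13 = 1 ✓, 1 mod 5 = 1 ✓

x ≡ 1 (mod 65)


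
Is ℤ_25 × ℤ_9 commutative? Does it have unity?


Direct product ring; commutative with unity (1,1); but (1,0)·(0,1) = (0,0) gives zero divisors, so not an integral domain
Commutative: Yes
Integral domain: No
Has unity: Yes

ℤ_25 × ℤ_9: Commutative=Yes, Unity=Yes


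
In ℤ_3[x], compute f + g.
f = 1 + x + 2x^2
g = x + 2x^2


Add coefficients mod 3:
x^0: 1 + 0 = 1 (mod 3)
x^1: 1 + 1 = 2 (mod 3)
x^2: 2 + 2 = 1 (mod 3)
Result: 1 + 2x + x^2

f + g = 1 + 2x + x^2


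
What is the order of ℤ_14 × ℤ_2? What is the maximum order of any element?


|ℤ_14 × ℤ_2| = 14 × 2 = 28
Max element order = lcm(14,2) = 14
Cyclic? No (gcd=2)

|ℤ_14×ℤ_2| = 28, max element order = 14


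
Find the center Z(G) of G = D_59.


Z(G) = {g ∈ G | gx = xg for all x ∈ G}
For odd n, Z(D_n) = {e}: no nontrivial rotation commutes with all reflections

Z(D_59) = {e}


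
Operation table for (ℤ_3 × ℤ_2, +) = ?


Elements: {(0,0), (0,1), (1,0), (1,1), (2,0), (2,1)}
Operation: componentwise addition mod (3, 2)
Entry (a, b) = ((a₁+b₁) mod 3, (a₂+b₂) mod 2)

Cayley table:
      | (0,0) | (0,1) | (1,0) | (1,1) | (2,0) | (2,1)
(0,0) | (0,0) | (0,1) | (1,0) | (1,1) | (2,0) | (2,1)
(0,1) | (0,1) | (0,0) | (1,1) | (1,0) | (2,1) | (2,0)
(1,0) | (1,0) | (1,1) | (2,0) | (2,1) | (0,0) | (0,1)
(1,1) | (1,1) | (1,0) | (2,1) | (2,0) | (0,1) | (0,0)
(2,0) | (2,0) | (2,1) | (0,0) | (0,1) | (1,0) | (1,1)
(2,1) | (2,1) | (2,0) | (0,1) | (0,0) | (1,1) | (1,0)


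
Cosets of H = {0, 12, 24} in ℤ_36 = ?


H = {0, 12, 24}, |H| = 3
Number of cosets = |G|/|H| = 36/3 = 12
0 + H = {0, 12, 24}
1 + H = {1, 13, 25}
2 + H = {2, 14, 26}
3 + H = {3, 15, 27}
4 + H = {4, 16, 28}
5 + H = {5, 17, 29}
6 + H = {6, 18, 30}
7 + H = {7, 19, 31}
8 + H = {8, 20, 32}
9 + H = {9, 21, 33}
10 + H = {10, 22, 34}
11 + H = {11, 23, 35}

Cosets: 0+H={0,12,24}; 1+H={1,13,25}; 2+H={2,14,26}; 3+H={3,15,27}; 4+H={4,16,28}; 5+H={5,17,29}; 6+H={6,18,30}; 7+H={7,19,31}; 8+H={8,20,32}; 9+H={9,21,33}; 10+H={10,22,34}; 11+H={11,23,35}


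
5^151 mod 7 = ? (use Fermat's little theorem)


Fermat's little theorem: if p is prime and gcd(a,p)=1, then a^(p-1) ≡ 1 (mod p)
p = 7 is prime, gcd(5,7) = 1
Reduce exponent: 151 mod 6 = 1
So 5^151 ≡ 5^1 (mod 7)
5^1 mod 7 = 5

5^151 ≡ 5 (mod 7)


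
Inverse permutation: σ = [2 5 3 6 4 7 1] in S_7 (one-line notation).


To find σ⁻¹, swap domain and range:
σ(1) = 2 → σ⁻¹(2) = 1
σ(2) = 5 → σ⁻¹(5) = 2
σ(3) = 3 → σ⁻¹(3) = 3
σ(4) = 6 → σ⁻¹(6) = 4
σ(5) = 4 → σ⁻¹(4) = 5
σ(6) = 7 → σ⁻¹(7) = 6
σ(7) = 1 → σ⁻¹(1) = 7

σ⁻¹ = [7 1 3 5 2 4 6]


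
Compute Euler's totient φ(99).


Factor n: 99 = 3^2 × 11
φ(n) = n · ∏(1 - 1/p) over distinct primes p | n
φ(99) = 99 · (1 - 1/3) · (1 - 1/11) = 60

φ(99) = 60


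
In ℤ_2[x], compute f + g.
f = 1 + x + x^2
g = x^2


Add coefficients mod 2:
x^0: 1 + 0 = 1 (mod 2)
x^1: 1 + 0 = 1 (mod 2)
x^2: 1 + 1 = 0 (mod 2)
Result: 1 + x

f + g = 1 + x


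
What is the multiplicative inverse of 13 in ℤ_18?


Use the extended Euclidean algorithm to write 1 = 13·s + 18·t; then s mod 18 is the inverse.
Euclidean algorithm:
  13 = 0·18 + 13
  18 = 1·13 + 5
  13 = 2·5 + 3
  5 = 1·3 + 2
  3 = 1·2 + 1
  2 = 2·1 + 0
gcd(13,18) = 1
Back-substitution gives: 13·(7) + 18·(-5) = 1
So 13⁻¹ ≡ 7 ≡ 7 (mod 18)
Check: 13 × 7 = 91 ≡ 1 (mod 18) ✓

13⁻¹ ≡ 7 (mod 18)
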